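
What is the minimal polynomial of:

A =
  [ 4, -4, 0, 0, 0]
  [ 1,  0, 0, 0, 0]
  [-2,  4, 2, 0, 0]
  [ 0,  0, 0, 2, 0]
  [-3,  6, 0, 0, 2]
x^2 - 4*x + 4

The characteristic polynomial is χ_A(x) = (x - 2)^5, so the eigenvalues are known. The minimal polynomial is
  m_A(x) = Π_λ (x − λ)^{k_λ}
where k_λ is the size of the *largest* Jordan block for λ (equivalently, the smallest k with (A − λI)^k v = 0 for every generalised eigenvector v of λ).

  λ = 2: largest Jordan block has size 2, contributing (x − 2)^2

So m_A(x) = (x - 2)^2 = x^2 - 4*x + 4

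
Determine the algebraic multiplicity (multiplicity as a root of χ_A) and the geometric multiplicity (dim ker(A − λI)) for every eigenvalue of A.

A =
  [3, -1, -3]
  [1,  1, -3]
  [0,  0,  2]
λ = 2: alg = 3, geom = 2

Step 1 — factor the characteristic polynomial to read off the algebraic multiplicities:
  χ_A(x) = (x - 2)^3

Step 2 — compute geometric multiplicities via the rank-nullity identity g(λ) = n − rank(A − λI):
  rank(A − (2)·I) = 1, so dim ker(A − (2)·I) = n − 1 = 2

Summary:
  λ = 2: algebraic multiplicity = 3, geometric multiplicity = 2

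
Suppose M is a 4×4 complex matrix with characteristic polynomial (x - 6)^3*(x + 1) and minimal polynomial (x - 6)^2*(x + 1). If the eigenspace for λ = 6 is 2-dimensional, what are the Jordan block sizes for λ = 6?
Block sizes for λ = 6: [2, 1]

Step 1 — from the characteristic polynomial, algebraic multiplicity of λ = 6 is 3. From dim ker(M − (6)·I) = 2, there are exactly 2 Jordan blocks for λ = 6.
Step 2 — from the minimal polynomial, the factor (x − 6)^2 tells us the largest block for λ = 6 has size 2.
Step 3 — with total size 3, 2 blocks, and largest block 2, the block sizes (in nonincreasing order) are [2, 1].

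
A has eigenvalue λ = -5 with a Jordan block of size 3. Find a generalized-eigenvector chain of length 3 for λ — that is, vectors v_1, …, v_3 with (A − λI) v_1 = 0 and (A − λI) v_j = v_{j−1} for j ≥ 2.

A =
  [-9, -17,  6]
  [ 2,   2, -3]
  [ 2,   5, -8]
A Jordan chain for λ = -5 of length 3:
v_1 = (-6, 0, -4)ᵀ
v_2 = (-4, 2, 2)ᵀ
v_3 = (1, 0, 0)ᵀ

Let N = A − (-5)·I. We want v_3 with N^3 v_3 = 0 but N^2 v_3 ≠ 0; then v_{j-1} := N · v_j for j = 3, …, 2.

Pick v_3 = (1, 0, 0)ᵀ.
Then v_2 = N · v_3 = (-4, 2, 2)ᵀ.
Then v_1 = N · v_2 = (-6, 0, -4)ᵀ.

Sanity check: (A − (-5)·I) v_1 = (0, 0, 0)ᵀ = 0. ✓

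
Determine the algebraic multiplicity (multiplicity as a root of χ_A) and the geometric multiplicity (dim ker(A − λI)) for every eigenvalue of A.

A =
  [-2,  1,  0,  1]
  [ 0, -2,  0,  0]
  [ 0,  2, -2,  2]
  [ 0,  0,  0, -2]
λ = -2: alg = 4, geom = 3

Step 1 — factor the characteristic polynomial to read off the algebraic multiplicities:
  χ_A(x) = (x + 2)^4

Step 2 — compute geometric multiplicities via the rank-nullity identity g(λ) = n − rank(A − λI):
  rank(A − (-2)·I) = 1, so dim ker(A − (-2)·I) = n − 1 = 3

Summary:
  λ = -2: algebraic multiplicity = 4, geometric multiplicity = 3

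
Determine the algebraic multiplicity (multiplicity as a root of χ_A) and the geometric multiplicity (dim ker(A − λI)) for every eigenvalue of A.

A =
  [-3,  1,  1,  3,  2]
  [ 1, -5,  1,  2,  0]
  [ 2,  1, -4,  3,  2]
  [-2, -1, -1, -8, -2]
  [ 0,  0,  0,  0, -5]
λ = -5: alg = 5, geom = 3

Step 1 — factor the characteristic polynomial to read off the algebraic multiplicities:
  χ_A(x) = (x + 5)^5

Step 2 — compute geometric multiplicities via the rank-nullity identity g(λ) = n − rank(A − λI):
  rank(A − (-5)·I) = 2, so dim ker(A − (-5)·I) = n − 2 = 3

Summary:
  λ = -5: algebraic multiplicity = 5, geometric multiplicity = 3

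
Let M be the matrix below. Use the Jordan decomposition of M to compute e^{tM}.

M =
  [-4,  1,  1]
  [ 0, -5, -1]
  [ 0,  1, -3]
e^{tM} =
  [exp(-4*t), t*exp(-4*t), t*exp(-4*t)]
  [0, -t*exp(-4*t) + exp(-4*t), -t*exp(-4*t)]
  [0, t*exp(-4*t), t*exp(-4*t) + exp(-4*t)]

Strategy: write M = P · J · P⁻¹ where J is a Jordan canonical form, so e^{tM} = P · e^{tJ} · P⁻¹, and e^{tJ} can be computed block-by-block.

M has Jordan form
J =
  [-4,  1,  0]
  [ 0, -4,  0]
  [ 0,  0, -4]
(up to reordering of blocks).

Per-block formulas:
  For a 2×2 Jordan block J_2(-4): exp(t · J_2(-4)) = e^(-4t)·(I + t·N), where N is the 2×2 nilpotent shift.
  For a 1×1 block at λ = -4: exp(t · [-4]) = [e^(-4t)].

After assembling e^{tJ} and conjugating by P, we get:

e^{tM} =
  [exp(-4*t), t*exp(-4*t), t*exp(-4*t)]
  [0, -t*exp(-4*t) + exp(-4*t), -t*exp(-4*t)]
  [0, t*exp(-4*t), t*exp(-4*t) + exp(-4*t)]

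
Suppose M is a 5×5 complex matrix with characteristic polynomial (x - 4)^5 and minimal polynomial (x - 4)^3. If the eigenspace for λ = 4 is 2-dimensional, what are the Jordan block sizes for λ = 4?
Block sizes for λ = 4: [3, 2]

Step 1 — from the characteristic polynomial, algebraic multiplicity of λ = 4 is 5. From dim ker(M − (4)·I) = 2, there are exactly 2 Jordan blocks for λ = 4.
Step 2 — from the minimal polynomial, the factor (x − 4)^3 tells us the largest block for λ = 4 has size 3.
Step 3 — with total size 5, 2 blocks, and largest block 3, the block sizes (in nonincreasing order) are [3, 2].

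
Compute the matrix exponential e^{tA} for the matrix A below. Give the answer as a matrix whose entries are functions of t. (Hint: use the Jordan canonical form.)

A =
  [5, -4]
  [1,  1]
e^{tA} =
  [2*t*exp(3*t) + exp(3*t), -4*t*exp(3*t)]
  [t*exp(3*t), -2*t*exp(3*t) + exp(3*t)]

Strategy: write A = P · J · P⁻¹ where J is a Jordan canonical form, so e^{tA} = P · e^{tJ} · P⁻¹, and e^{tJ} can be computed block-by-block.

A has Jordan form
J =
  [3, 1]
  [0, 3]
(up to reordering of blocks).

Per-block formulas:
  For a 2×2 Jordan block J_2(3): exp(t · J_2(3)) = e^(3t)·(I + t·N), where N is the 2×2 nilpotent shift.

After assembling e^{tJ} and conjugating by P, we get:

e^{tA} =
  [2*t*exp(3*t) + exp(3*t), -4*t*exp(3*t)]
  [t*exp(3*t), -2*t*exp(3*t) + exp(3*t)]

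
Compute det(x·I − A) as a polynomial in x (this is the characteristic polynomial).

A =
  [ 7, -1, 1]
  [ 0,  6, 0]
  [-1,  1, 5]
x^3 - 18*x^2 + 108*x - 216

Expanding det(x·I − A) (e.g. by cofactor expansion or by noting that A is similar to its Jordan form J, which has the same characteristic polynomial as A) gives
  χ_A(x) = x^3 - 18*x^2 + 108*x - 216
which factors as (x - 6)^3. The eigenvalues (with algebraic multiplicities) are λ = 6 with multiplicity 3.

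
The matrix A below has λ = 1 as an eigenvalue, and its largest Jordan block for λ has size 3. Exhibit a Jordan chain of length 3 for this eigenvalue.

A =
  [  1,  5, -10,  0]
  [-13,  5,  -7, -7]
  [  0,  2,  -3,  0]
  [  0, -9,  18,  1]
A Jordan chain for λ = 1 of length 3:
v_1 = (-65, -52, -26, 117)ᵀ
v_2 = (0, -13, 0, 0)ᵀ
v_3 = (1, 0, 0, 0)ᵀ

Let N = A − (1)·I. We want v_3 with N^3 v_3 = 0 but N^2 v_3 ≠ 0; then v_{j-1} := N · v_j for j = 3, …, 2.

Pick v_3 = (1, 0, 0, 0)ᵀ.
Then v_2 = N · v_3 = (0, -13, 0, 0)ᵀ.
Then v_1 = N · v_2 = (-65, -52, -26, 117)ᵀ.

Sanity check: (A − (1)·I) v_1 = (0, 0, 0, 0)ᵀ = 0. ✓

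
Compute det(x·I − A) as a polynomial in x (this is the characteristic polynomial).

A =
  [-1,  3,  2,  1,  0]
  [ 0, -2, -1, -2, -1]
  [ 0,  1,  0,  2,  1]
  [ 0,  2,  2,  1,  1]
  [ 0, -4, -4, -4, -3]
x^5 + 5*x^4 + 10*x^3 + 10*x^2 + 5*x + 1

Expanding det(x·I − A) (e.g. by cofactor expansion or by noting that A is similar to its Jordan form J, which has the same characteristic polynomial as A) gives
  χ_A(x) = x^5 + 5*x^4 + 10*x^3 + 10*x^2 + 5*x + 1
which factors as (x + 1)^5. The eigenvalues (with algebraic multiplicities) are λ = -1 with multiplicity 5.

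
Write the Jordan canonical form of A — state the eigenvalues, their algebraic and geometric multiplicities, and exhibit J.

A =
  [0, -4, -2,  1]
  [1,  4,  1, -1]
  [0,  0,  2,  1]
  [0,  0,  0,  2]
J_2(2) ⊕ J_2(2)

The characteristic polynomial is
  det(x·I − A) = x^4 - 8*x^3 + 24*x^2 - 32*x + 16 = (x - 2)^4

Eigenvalues and multiplicities (the geometric multiplicity of λ is n − rank(A − λI), which equals the number of Jordan blocks for λ):
  λ = 2: algebraic multiplicity = 4, geometric multiplicity = 2

Determining the block sizes for each eigenvalue:
  λ = 2: with am = 4 and gm = 2, the partition is not yet determined (e.g. several partitions of 4 into 2 parts exist). Let N = A − (2)·I. Computing rank(N^1) = 2, rank(N^2) = 0; the number of blocks of size ≥ j is rank(N^{j−1}) − rank(N^j), giving [2, 2]. So we have 2 block(s) of size 2 → block sizes [2, 2]

Assembling the blocks gives a Jordan form
J =
  [2, 1, 0, 0]
  [0, 2, 0, 0]
  [0, 0, 2, 1]
  [0, 0, 0, 2]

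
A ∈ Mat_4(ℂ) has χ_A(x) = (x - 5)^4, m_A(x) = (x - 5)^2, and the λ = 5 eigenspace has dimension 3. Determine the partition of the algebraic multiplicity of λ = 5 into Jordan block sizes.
Block sizes for λ = 5: [2, 1, 1]

Step 1 — from the characteristic polynomial, algebraic multiplicity of λ = 5 is 4. From dim ker(A − (5)·I) = 3, there are exactly 3 Jordan blocks for λ = 5.
Step 2 — from the minimal polynomial, the factor (x − 5)^2 tells us the largest block for λ = 5 has size 2.
Step 3 — with total size 4, 3 blocks, and largest block 2, the block sizes (in nonincreasing order) are [2, 1, 1].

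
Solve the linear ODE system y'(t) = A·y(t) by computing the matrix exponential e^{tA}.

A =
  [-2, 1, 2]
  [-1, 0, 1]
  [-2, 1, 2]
e^{tA} =
  [-t^2/2 - 2*t + 1, t, t^2/2 + 2*t]
  [-t, 1, t]
  [-t^2/2 - 2*t, t, t^2/2 + 2*t + 1]

Strategy: write A = P · J · P⁻¹ where J is a Jordan canonical form, so e^{tA} = P · e^{tJ} · P⁻¹, and e^{tJ} can be computed block-by-block.

A has Jordan form
J =
  [0, 1, 0]
  [0, 0, 1]
  [0, 0, 0]
(up to reordering of blocks).

Per-block formulas:
  For a 3×3 Jordan block J_3(0): exp(t · J_3(0)) = e^(0t)·(I + t·N + (t^2/2)·N^2), where N is the 3×3 nilpotent shift.

After assembling e^{tJ} and conjugating by P, we get:

e^{tA} =
  [-t^2/2 - 2*t + 1, t, t^2/2 + 2*t]
  [-t, 1, t]
  [-t^2/2 - 2*t, t, t^2/2 + 2*t + 1]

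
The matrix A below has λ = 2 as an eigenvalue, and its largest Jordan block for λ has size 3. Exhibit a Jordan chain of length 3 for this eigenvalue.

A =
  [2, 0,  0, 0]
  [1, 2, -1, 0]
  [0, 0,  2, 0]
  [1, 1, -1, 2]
A Jordan chain for λ = 2 of length 3:
v_1 = (0, 0, 0, 1)ᵀ
v_2 = (0, 1, 0, 1)ᵀ
v_3 = (1, 0, 0, 0)ᵀ

Let N = A − (2)·I. We want v_3 with N^3 v_3 = 0 but N^2 v_3 ≠ 0; then v_{j-1} := N · v_j for j = 3, …, 2.

Pick v_3 = (1, 0, 0, 0)ᵀ.
Then v_2 = N · v_3 = (0, 1, 0, 1)ᵀ.
Then v_1 = N · v_2 = (0, 0, 0, 1)ᵀ.

Sanity check: (A − (2)·I) v_1 = (0, 0, 0, 0)ᵀ = 0. ✓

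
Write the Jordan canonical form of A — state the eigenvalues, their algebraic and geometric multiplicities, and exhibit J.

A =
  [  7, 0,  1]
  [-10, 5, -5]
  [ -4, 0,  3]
J_2(5) ⊕ J_1(5)

The characteristic polynomial is
  det(x·I − A) = x^3 - 15*x^2 + 75*x - 125 = (x - 5)^3

Eigenvalues and multiplicities (the geometric multiplicity of λ is n − rank(A − λI), which equals the number of Jordan blocks for λ):
  λ = 5: algebraic multiplicity = 3, geometric multiplicity = 2

Determining the block sizes for each eigenvalue:
  λ = 5: 2 blocks summing to 3 forces exactly one block of size 2 and the rest size 1 → block sizes [2, 1]

Assembling the blocks gives a Jordan form
J =
  [5, 1, 0]
  [0, 5, 0]
  [0, 0, 5]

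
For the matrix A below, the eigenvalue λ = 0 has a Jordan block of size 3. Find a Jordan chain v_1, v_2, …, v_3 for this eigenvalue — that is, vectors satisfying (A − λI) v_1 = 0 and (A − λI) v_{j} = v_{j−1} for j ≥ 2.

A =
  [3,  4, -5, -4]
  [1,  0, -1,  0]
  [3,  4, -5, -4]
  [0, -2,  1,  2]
A Jordan chain for λ = 0 of length 3:
v_1 = (-2, 0, -2, 1)ᵀ
v_2 = (3, 1, 3, 0)ᵀ
v_3 = (1, 0, 0, 0)ᵀ

Let N = A − (0)·I. We want v_3 with N^3 v_3 = 0 but N^2 v_3 ≠ 0; then v_{j-1} := N · v_j for j = 3, …, 2.

Pick v_3 = (1, 0, 0, 0)ᵀ.
Then v_2 = N · v_3 = (3, 1, 3, 0)ᵀ.
Then v_1 = N · v_2 = (-2, 0, -2, 1)ᵀ.

Sanity check: (A − (0)·I) v_1 = (0, 0, 0, 0)ᵀ = 0. ✓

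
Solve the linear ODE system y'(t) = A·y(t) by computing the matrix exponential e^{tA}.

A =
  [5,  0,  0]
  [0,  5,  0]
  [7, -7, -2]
e^{tA} =
  [exp(5*t), 0, 0]
  [0, exp(5*t), 0]
  [exp(5*t) - exp(-2*t), -exp(5*t) + exp(-2*t), exp(-2*t)]

Strategy: write A = P · J · P⁻¹ where J is a Jordan canonical form, so e^{tA} = P · e^{tJ} · P⁻¹, and e^{tJ} can be computed block-by-block.

A has Jordan form
J =
  [-2, 0, 0]
  [ 0, 5, 0]
  [ 0, 0, 5]
(up to reordering of blocks).

Per-block formulas:
  For a 1×1 block at λ = 5: exp(t · [5]) = [e^(5t)].
  For a 1×1 block at λ = -2: exp(t · [-2]) = [e^(-2t)].

After assembling e^{tJ} and conjugating by P, we get:

e^{tA} =
  [exp(5*t), 0, 0]
  [0, exp(5*t), 0]
  [exp(5*t) - exp(-2*t), -exp(5*t) + exp(-2*t), exp(-2*t)]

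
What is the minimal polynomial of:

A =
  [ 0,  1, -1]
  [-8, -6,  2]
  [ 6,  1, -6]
x^3 + 12*x^2 + 48*x + 64

The characteristic polynomial is χ_A(x) = (x + 4)^3, so the eigenvalues are known. The minimal polynomial is
  m_A(x) = Π_λ (x − λ)^{k_λ}
where k_λ is the size of the *largest* Jordan block for λ (equivalently, the smallest k with (A − λI)^k v = 0 for every generalised eigenvector v of λ).

  λ = -4: largest Jordan block has size 3, contributing (x + 4)^3

So m_A(x) = (x + 4)^3 = x^3 + 12*x^2 + 48*x + 64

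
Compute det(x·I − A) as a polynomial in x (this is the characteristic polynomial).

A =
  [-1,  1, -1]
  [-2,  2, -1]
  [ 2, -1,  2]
x^3 - 3*x^2 + 3*x - 1

Expanding det(x·I − A) (e.g. by cofactor expansion or by noting that A is similar to its Jordan form J, which has the same characteristic polynomial as A) gives
  χ_A(x) = x^3 - 3*x^2 + 3*x - 1
which factors as (x - 1)^3. The eigenvalues (with algebraic multiplicities) are λ = 1 with multiplicity 3.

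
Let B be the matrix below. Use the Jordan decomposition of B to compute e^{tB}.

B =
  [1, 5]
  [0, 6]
e^{tB} =
  [exp(t), exp(6*t) - exp(t)]
  [0, exp(6*t)]

Strategy: write B = P · J · P⁻¹ where J is a Jordan canonical form, so e^{tB} = P · e^{tJ} · P⁻¹, and e^{tJ} can be computed block-by-block.

B has Jordan form
J =
  [1, 0]
  [0, 6]
(up to reordering of blocks).

Per-block formulas:
  For a 1×1 block at λ = 6: exp(t · [6]) = [e^(6t)].
  For a 1×1 block at λ = 1: exp(t · [1]) = [e^(1t)].

After assembling e^{tJ} and conjugating by P, we get:

e^{tB} =
  [exp(t), exp(6*t) - exp(t)]
  [0, exp(6*t)]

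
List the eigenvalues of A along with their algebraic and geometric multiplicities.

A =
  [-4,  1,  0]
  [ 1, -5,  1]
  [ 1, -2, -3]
λ = -4: alg = 3, geom = 1

Step 1 — factor the characteristic polynomial to read off the algebraic multiplicities:
  χ_A(x) = (x + 4)^3

Step 2 — compute geometric multiplicities via the rank-nullity identity g(λ) = n − rank(A − λI):
  rank(A − (-4)·I) = 2, so dim ker(A − (-4)·I) = n − 2 = 1

Summary:
  λ = -4: algebraic multiplicity = 3, geometric multiplicity = 1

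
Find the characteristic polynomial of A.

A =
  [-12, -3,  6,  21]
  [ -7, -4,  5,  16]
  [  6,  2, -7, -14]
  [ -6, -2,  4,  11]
x^4 + 12*x^3 + 54*x^2 + 108*x + 81

Expanding det(x·I − A) (e.g. by cofactor expansion or by noting that A is similar to its Jordan form J, which has the same characteristic polynomial as A) gives
  χ_A(x) = x^4 + 12*x^3 + 54*x^2 + 108*x + 81
which factors as (x + 3)^4. The eigenvalues (with algebraic multiplicities) are λ = -3 with multiplicity 4.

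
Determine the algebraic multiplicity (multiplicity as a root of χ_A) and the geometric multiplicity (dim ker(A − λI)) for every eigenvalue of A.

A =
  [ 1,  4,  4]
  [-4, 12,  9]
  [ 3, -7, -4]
λ = 3: alg = 3, geom = 1

Step 1 — factor the characteristic polynomial to read off the algebraic multiplicities:
  χ_A(x) = (x - 3)^3

Step 2 — compute geometric multiplicities via the rank-nullity identity g(λ) = n − rank(A − λI):
  rank(A − (3)·I) = 2, so dim ker(A − (3)·I) = n − 2 = 1

Summary:
  λ = 3: algebraic multiplicity = 3, geometric multiplicity = 1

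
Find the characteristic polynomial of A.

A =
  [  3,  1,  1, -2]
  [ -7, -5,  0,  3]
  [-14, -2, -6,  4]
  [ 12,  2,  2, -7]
x^4 + 15*x^3 + 84*x^2 + 208*x + 192

Expanding det(x·I − A) (e.g. by cofactor expansion or by noting that A is similar to its Jordan form J, which has the same characteristic polynomial as A) gives
  χ_A(x) = x^4 + 15*x^3 + 84*x^2 + 208*x + 192
which factors as (x + 3)*(x + 4)^3. The eigenvalues (with algebraic multiplicities) are λ = -4 with multiplicity 3, λ = -3 with multiplicity 1.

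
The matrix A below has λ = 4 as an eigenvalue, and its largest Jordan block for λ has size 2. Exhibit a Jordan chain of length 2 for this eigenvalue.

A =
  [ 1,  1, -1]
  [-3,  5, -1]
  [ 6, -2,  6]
A Jordan chain for λ = 4 of length 2:
v_1 = (-3, -3, 6)ᵀ
v_2 = (1, 0, 0)ᵀ

Let N = A − (4)·I. We want v_2 with N^2 v_2 = 0 but N^1 v_2 ≠ 0; then v_{j-1} := N · v_j for j = 2, …, 2.

Pick v_2 = (1, 0, 0)ᵀ.
Then v_1 = N · v_2 = (-3, -3, 6)ᵀ.

Sanity check: (A − (4)·I) v_1 = (0, 0, 0)ᵀ = 0. ✓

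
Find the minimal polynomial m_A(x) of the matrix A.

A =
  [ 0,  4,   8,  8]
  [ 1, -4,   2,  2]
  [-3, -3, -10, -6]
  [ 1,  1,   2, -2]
x^3 + 12*x^2 + 48*x + 64

The characteristic polynomial is χ_A(x) = (x + 4)^4, so the eigenvalues are known. The minimal polynomial is
  m_A(x) = Π_λ (x − λ)^{k_λ}
where k_λ is the size of the *largest* Jordan block for λ (equivalently, the smallest k with (A − λI)^k v = 0 for every generalised eigenvector v of λ).

  λ = -4: largest Jordan block has size 3, contributing (x + 4)^3

So m_A(x) = (x + 4)^3 = x^3 + 12*x^2 + 48*x + 64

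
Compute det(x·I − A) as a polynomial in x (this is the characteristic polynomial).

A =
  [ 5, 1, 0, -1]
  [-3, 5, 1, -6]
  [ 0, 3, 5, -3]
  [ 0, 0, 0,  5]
x^4 - 20*x^3 + 150*x^2 - 500*x + 625

Expanding det(x·I − A) (e.g. by cofactor expansion or by noting that A is similar to its Jordan form J, which has the same characteristic polynomial as A) gives
  χ_A(x) = x^4 - 20*x^3 + 150*x^2 - 500*x + 625
which factors as (x - 5)^4. The eigenvalues (with algebraic multiplicities) are λ = 5 with multiplicity 4.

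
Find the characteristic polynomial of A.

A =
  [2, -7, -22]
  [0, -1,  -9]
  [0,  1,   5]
x^3 - 6*x^2 + 12*x - 8

Expanding det(x·I − A) (e.g. by cofactor expansion or by noting that A is similar to its Jordan form J, which has the same characteristic polynomial as A) gives
  χ_A(x) = x^3 - 6*x^2 + 12*x - 8
which factors as (x - 2)^3. The eigenvalues (with algebraic multiplicities) are λ = 2 with multiplicity 3.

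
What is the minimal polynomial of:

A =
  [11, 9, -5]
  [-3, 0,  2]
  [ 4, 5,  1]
x^3 - 12*x^2 + 48*x - 64

The characteristic polynomial is χ_A(x) = (x - 4)^3, so the eigenvalues are known. The minimal polynomial is
  m_A(x) = Π_λ (x − λ)^{k_λ}
where k_λ is the size of the *largest* Jordan block for λ (equivalently, the smallest k with (A − λI)^k v = 0 for every generalised eigenvector v of λ).

  λ = 4: largest Jordan block has size 3, contributing (x − 4)^3

So m_A(x) = (x - 4)^3 = x^3 - 12*x^2 + 48*x - 64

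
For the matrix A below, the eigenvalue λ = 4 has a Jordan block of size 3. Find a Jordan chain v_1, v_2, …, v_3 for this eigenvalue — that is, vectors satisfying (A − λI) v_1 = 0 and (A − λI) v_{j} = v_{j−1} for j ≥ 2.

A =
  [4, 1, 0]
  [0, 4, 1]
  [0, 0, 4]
A Jordan chain for λ = 4 of length 3:
v_1 = (1, 0, 0)ᵀ
v_2 = (0, 1, 0)ᵀ
v_3 = (0, 0, 1)ᵀ

Let N = A − (4)·I. We want v_3 with N^3 v_3 = 0 but N^2 v_3 ≠ 0; then v_{j-1} := N · v_j for j = 3, …, 2.

Pick v_3 = (0, 0, 1)ᵀ.
Then v_2 = N · v_3 = (0, 1, 0)ᵀ.
Then v_1 = N · v_2 = (1, 0, 0)ᵀ.

Sanity check: (A − (4)·I) v_1 = (0, 0, 0)ᵀ = 0. ✓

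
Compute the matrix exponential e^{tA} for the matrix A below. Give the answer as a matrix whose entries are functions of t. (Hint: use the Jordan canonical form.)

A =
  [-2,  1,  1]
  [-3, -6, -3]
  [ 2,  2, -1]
e^{tA} =
  [t*exp(-3*t) + exp(-3*t), t*exp(-3*t), t*exp(-3*t)]
  [-3*t*exp(-3*t), -3*t*exp(-3*t) + exp(-3*t), -3*t*exp(-3*t)]
  [2*t*exp(-3*t), 2*t*exp(-3*t), 2*t*exp(-3*t) + exp(-3*t)]

Strategy: write A = P · J · P⁻¹ where J is a Jordan canonical form, so e^{tA} = P · e^{tJ} · P⁻¹, and e^{tJ} can be computed block-by-block.

A has Jordan form
J =
  [-3,  1,  0]
  [ 0, -3,  0]
  [ 0,  0, -3]
(up to reordering of blocks).

Per-block formulas:
  For a 2×2 Jordan block J_2(-3): exp(t · J_2(-3)) = e^(-3t)·(I + t·N), where N is the 2×2 nilpotent shift.
  For a 1×1 block at λ = -3: exp(t · [-3]) = [e^(-3t)].

After assembling e^{tJ} and conjugating by P, we get:

e^{tA} =
  [t*exp(-3*t) + exp(-3*t), t*exp(-3*t), t*exp(-3*t)]
  [-3*t*exp(-3*t), -3*t*exp(-3*t) + exp(-3*t), -3*t*exp(-3*t)]
  [2*t*exp(-3*t), 2*t*exp(-3*t), 2*t*exp(-3*t) + exp(-3*t)]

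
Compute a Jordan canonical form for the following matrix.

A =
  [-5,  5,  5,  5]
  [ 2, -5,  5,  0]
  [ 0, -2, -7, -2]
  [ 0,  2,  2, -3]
J_3(-5) ⊕ J_1(-5)

The characteristic polynomial is
  det(x·I − A) = x^4 + 20*x^3 + 150*x^2 + 500*x + 625 = (x + 5)^4

Eigenvalues and multiplicities (the geometric multiplicity of λ is n − rank(A − λI), which equals the number of Jordan blocks for λ):
  λ = -5: algebraic multiplicity = 4, geometric multiplicity = 2

Determining the block sizes for each eigenvalue:
  λ = -5: with am = 4 and gm = 2, the partition is not yet determined (e.g. several partitions of 4 into 2 parts exist). Let N = A − (-5)·I. Computing rank(N^1) = 2, rank(N^2) = 1, rank(N^3) = 0; the number of blocks of size ≥ j is rank(N^{j−1}) − rank(N^j), giving [2, 1, 1]. So we have 1 block(s) of size 3, 1 block(s) of size 1 → block sizes [3, 1]

Assembling the blocks gives a Jordan form
J =
  [-5,  1,  0,  0]
  [ 0, -5,  1,  0]
  [ 0,  0, -5,  0]
  [ 0,  0,  0, -5]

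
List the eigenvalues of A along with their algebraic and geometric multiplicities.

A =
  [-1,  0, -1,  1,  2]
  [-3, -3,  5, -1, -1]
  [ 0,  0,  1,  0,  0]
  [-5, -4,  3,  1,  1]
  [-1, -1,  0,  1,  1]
λ = -2: alg = 2, geom = 1; λ = 1: alg = 3, geom = 1

Step 1 — factor the characteristic polynomial to read off the algebraic multiplicities:
  χ_A(x) = (x - 1)^3*(x + 2)^2

Step 2 — compute geometric multiplicities via the rank-nullity identity g(λ) = n − rank(A − λI):
  rank(A − (-2)·I) = 4, so dim ker(A − (-2)·I) = n − 4 = 1
  rank(A − (1)·I) = 4, so dim ker(A − (1)·I) = n − 4 = 1

Summary:
  λ = -2: algebraic multiplicity = 2, geometric multiplicity = 1
  λ = 1: algebraic multiplicity = 3, geometric multiplicity = 1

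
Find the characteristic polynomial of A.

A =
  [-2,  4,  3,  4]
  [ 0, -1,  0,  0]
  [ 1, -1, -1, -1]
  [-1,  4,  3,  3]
x^4 + x^3 - 3*x^2 - 5*x - 2

Expanding det(x·I − A) (e.g. by cofactor expansion or by noting that A is similar to its Jordan form J, which has the same characteristic polynomial as A) gives
  χ_A(x) = x^4 + x^3 - 3*x^2 - 5*x - 2
which factors as (x - 2)*(x + 1)^3. The eigenvalues (with algebraic multiplicities) are λ = -1 with multiplicity 3, λ = 2 with multiplicity 1.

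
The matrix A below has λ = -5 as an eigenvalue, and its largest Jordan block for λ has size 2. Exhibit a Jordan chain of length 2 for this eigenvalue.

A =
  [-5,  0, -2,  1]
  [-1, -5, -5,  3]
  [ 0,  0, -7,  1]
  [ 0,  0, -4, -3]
A Jordan chain for λ = -5 of length 2:
v_1 = (0, -1, 0, 0)ᵀ
v_2 = (1, 0, 0, 0)ᵀ

Let N = A − (-5)·I. We want v_2 with N^2 v_2 = 0 but N^1 v_2 ≠ 0; then v_{j-1} := N · v_j for j = 2, …, 2.

Pick v_2 = (1, 0, 0, 0)ᵀ.
Then v_1 = N · v_2 = (0, -1, 0, 0)ᵀ.

Sanity check: (A − (-5)·I) v_1 = (0, 0, 0, 0)ᵀ = 0. ✓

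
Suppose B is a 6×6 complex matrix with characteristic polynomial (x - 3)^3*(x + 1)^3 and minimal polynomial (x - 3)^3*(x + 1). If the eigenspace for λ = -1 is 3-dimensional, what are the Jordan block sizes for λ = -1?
Block sizes for λ = -1: [1, 1, 1]

Step 1 — from the characteristic polynomial, algebraic multiplicity of λ = -1 is 3. From dim ker(B − (-1)·I) = 3, there are exactly 3 Jordan blocks for λ = -1.
Step 2 — from the minimal polynomial, the factor (x + 1) tells us the largest block for λ = -1 has size 1.
Step 3 — with total size 3, 3 blocks, and largest block 1, the block sizes (in nonincreasing order) are [1, 1, 1].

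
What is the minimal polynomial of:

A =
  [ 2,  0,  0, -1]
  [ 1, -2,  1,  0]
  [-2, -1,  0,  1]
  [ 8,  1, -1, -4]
x^3 + 3*x^2 + 3*x + 1

The characteristic polynomial is χ_A(x) = (x + 1)^4, so the eigenvalues are known. The minimal polynomial is
  m_A(x) = Π_λ (x − λ)^{k_λ}
where k_λ is the size of the *largest* Jordan block for λ (equivalently, the smallest k with (A − λI)^k v = 0 for every generalised eigenvector v of λ).

  λ = -1: largest Jordan block has size 3, contributing (x + 1)^3

So m_A(x) = (x + 1)^3 = x^3 + 3*x^2 + 3*x + 1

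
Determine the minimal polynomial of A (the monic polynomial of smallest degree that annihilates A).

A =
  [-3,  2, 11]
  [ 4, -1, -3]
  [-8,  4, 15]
x^3 - 11*x^2 + 35*x - 25

The characteristic polynomial is χ_A(x) = (x - 5)^2*(x - 1), so the eigenvalues are known. The minimal polynomial is
  m_A(x) = Π_λ (x − λ)^{k_λ}
where k_λ is the size of the *largest* Jordan block for λ (equivalently, the smallest k with (A − λI)^k v = 0 for every generalised eigenvector v of λ).

  λ = 1: largest Jordan block has size 1, contributing (x − 1)
  λ = 5: largest Jordan block has size 2, contributing (x − 5)^2

So m_A(x) = (x - 5)^2*(x - 1) = x^3 - 11*x^2 + 35*x - 25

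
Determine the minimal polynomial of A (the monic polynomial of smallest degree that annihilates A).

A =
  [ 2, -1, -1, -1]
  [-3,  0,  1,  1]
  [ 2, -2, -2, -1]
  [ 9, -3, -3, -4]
x^3 + 3*x^2 + 3*x + 1

The characteristic polynomial is χ_A(x) = (x + 1)^4, so the eigenvalues are known. The minimal polynomial is
  m_A(x) = Π_λ (x − λ)^{k_λ}
where k_λ is the size of the *largest* Jordan block for λ (equivalently, the smallest k with (A − λI)^k v = 0 for every generalised eigenvector v of λ).

  λ = -1: largest Jordan block has size 3, contributing (x + 1)^3

So m_A(x) = (x + 1)^3 = x^3 + 3*x^2 + 3*x + 1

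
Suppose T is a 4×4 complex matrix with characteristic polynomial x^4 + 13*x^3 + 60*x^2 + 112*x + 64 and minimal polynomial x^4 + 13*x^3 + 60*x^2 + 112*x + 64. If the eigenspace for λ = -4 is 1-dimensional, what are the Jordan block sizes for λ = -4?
Block sizes for λ = -4: [3]

Step 1 — from the characteristic polynomial, algebraic multiplicity of λ = -4 is 3. From dim ker(T − (-4)·I) = 1, there are exactly 1 Jordan blocks for λ = -4.
Step 2 — from the minimal polynomial, the factor (x + 4)^3 tells us the largest block for λ = -4 has size 3.
Step 3 — with total size 3, 1 blocks, and largest block 3, the block sizes (in nonincreasing order) are [3].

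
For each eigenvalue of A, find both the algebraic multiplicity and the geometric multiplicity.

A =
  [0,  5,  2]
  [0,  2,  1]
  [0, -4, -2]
λ = 0: alg = 3, geom = 1

Step 1 — factor the characteristic polynomial to read off the algebraic multiplicities:
  χ_A(x) = x^3

Step 2 — compute geometric multiplicities via the rank-nullity identity g(λ) = n − rank(A − λI):
  rank(A − (0)·I) = 2, so dim ker(A − (0)·I) = n − 2 = 1

Summary:
  λ = 0: algebraic multiplicity = 3, geometric multiplicity = 1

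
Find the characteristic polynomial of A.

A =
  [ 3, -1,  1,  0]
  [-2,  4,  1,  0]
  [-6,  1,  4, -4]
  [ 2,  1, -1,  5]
x^4 - 16*x^3 + 94*x^2 - 240*x + 225

Expanding det(x·I − A) (e.g. by cofactor expansion or by noting that A is similar to its Jordan form J, which has the same characteristic polynomial as A) gives
  χ_A(x) = x^4 - 16*x^3 + 94*x^2 - 240*x + 225
which factors as (x - 5)^2*(x - 3)^2. The eigenvalues (with algebraic multiplicities) are λ = 3 with multiplicity 2, λ = 5 with multiplicity 2.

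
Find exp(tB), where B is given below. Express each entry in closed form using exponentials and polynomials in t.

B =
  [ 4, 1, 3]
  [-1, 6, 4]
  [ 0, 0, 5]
e^{tB} =
  [-t*exp(5*t) + exp(5*t), t*exp(5*t), t^2*exp(5*t)/2 + 3*t*exp(5*t)]
  [-t*exp(5*t), t*exp(5*t) + exp(5*t), t^2*exp(5*t)/2 + 4*t*exp(5*t)]
  [0, 0, exp(5*t)]

Strategy: write B = P · J · P⁻¹ where J is a Jordan canonical form, so e^{tB} = P · e^{tJ} · P⁻¹, and e^{tJ} can be computed block-by-block.

B has Jordan form
J =
  [5, 1, 0]
  [0, 5, 1]
  [0, 0, 5]
(up to reordering of blocks).

Per-block formulas:
  For a 3×3 Jordan block J_3(5): exp(t · J_3(5)) = e^(5t)·(I + t·N + (t^2/2)·N^2), where N is the 3×3 nilpotent shift.

After assembling e^{tJ} and conjugating by P, we get:

e^{tB} =
  [-t*exp(5*t) + exp(5*t), t*exp(5*t), t^2*exp(5*t)/2 + 3*t*exp(5*t)]
  [-t*exp(5*t), t*exp(5*t) + exp(5*t), t^2*exp(5*t)/2 + 4*t*exp(5*t)]
  [0, 0, exp(5*t)]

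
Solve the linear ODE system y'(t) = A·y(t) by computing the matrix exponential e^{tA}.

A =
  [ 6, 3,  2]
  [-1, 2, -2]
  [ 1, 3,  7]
e^{tA} =
  [t*exp(5*t) + exp(5*t), 3*t*exp(5*t), 2*t*exp(5*t)]
  [-t*exp(5*t), -3*t*exp(5*t) + exp(5*t), -2*t*exp(5*t)]
  [t*exp(5*t), 3*t*exp(5*t), 2*t*exp(5*t) + exp(5*t)]

Strategy: write A = P · J · P⁻¹ where J is a Jordan canonical form, so e^{tA} = P · e^{tJ} · P⁻¹, and e^{tJ} can be computed block-by-block.

A has Jordan form
J =
  [5, 1, 0]
  [0, 5, 0]
  [0, 0, 5]
(up to reordering of blocks).

Per-block formulas:
  For a 2×2 Jordan block J_2(5): exp(t · J_2(5)) = e^(5t)·(I + t·N), where N is the 2×2 nilpotent shift.
  For a 1×1 block at λ = 5: exp(t · [5]) = [e^(5t)].

After assembling e^{tJ} and conjugating by P, we get:

e^{tA} =
  [t*exp(5*t) + exp(5*t), 3*t*exp(5*t), 2*t*exp(5*t)]
  [-t*exp(5*t), -3*t*exp(5*t) + exp(5*t), -2*t*exp(5*t)]
  [t*exp(5*t), 3*t*exp(5*t), 2*t*exp(5*t) + exp(5*t)]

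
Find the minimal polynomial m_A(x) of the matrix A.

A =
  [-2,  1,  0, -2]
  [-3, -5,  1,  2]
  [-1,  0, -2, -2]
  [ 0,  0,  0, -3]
x^3 + 9*x^2 + 27*x + 27

The characteristic polynomial is χ_A(x) = (x + 3)^4, so the eigenvalues are known. The minimal polynomial is
  m_A(x) = Π_λ (x − λ)^{k_λ}
where k_λ is the size of the *largest* Jordan block for λ (equivalently, the smallest k with (A − λI)^k v = 0 for every generalised eigenvector v of λ).

  λ = -3: largest Jordan block has size 3, contributing (x + 3)^3

So m_A(x) = (x + 3)^3 = x^3 + 9*x^2 + 27*x + 27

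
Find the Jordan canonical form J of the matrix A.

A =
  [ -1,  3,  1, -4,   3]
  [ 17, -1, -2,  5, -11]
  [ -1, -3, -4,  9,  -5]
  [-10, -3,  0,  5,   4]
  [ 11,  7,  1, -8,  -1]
J_2(-4) ⊕ J_3(2)

The characteristic polynomial is
  det(x·I − A) = x^5 + 2*x^4 - 20*x^3 - 8*x^2 + 128*x - 128 = (x - 2)^3*(x + 4)^2

Eigenvalues and multiplicities (the geometric multiplicity of λ is n − rank(A − λI), which equals the number of Jordan blocks for λ):
  λ = -4: algebraic multiplicity = 2, geometric multiplicity = 1
  λ = 2: algebraic multiplicity = 3, geometric multiplicity = 1

Determining the block sizes for each eigenvalue:
  λ = -4: one block (gm = 1), so the single block has size am = 2 → block sizes [2]
  λ = 2: one block (gm = 1), so the single block has size am = 3 → block sizes [3]

Assembling the blocks gives a Jordan form
J =
  [-4,  1, 0, 0, 0]
  [ 0, -4, 0, 0, 0]
  [ 0,  0, 2, 1, 0]
  [ 0,  0, 0, 2, 1]
  [ 0,  0, 0, 0, 2]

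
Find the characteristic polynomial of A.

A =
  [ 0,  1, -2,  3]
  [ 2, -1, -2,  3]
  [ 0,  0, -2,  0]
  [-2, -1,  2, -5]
x^4 + 8*x^3 + 24*x^2 + 32*x + 16

Expanding det(x·I − A) (e.g. by cofactor expansion or by noting that A is similar to its Jordan form J, which has the same characteristic polynomial as A) gives
  χ_A(x) = x^4 + 8*x^3 + 24*x^2 + 32*x + 16
which factors as (x + 2)^4. The eigenvalues (with algebraic multiplicities) are λ = -2 with multiplicity 4.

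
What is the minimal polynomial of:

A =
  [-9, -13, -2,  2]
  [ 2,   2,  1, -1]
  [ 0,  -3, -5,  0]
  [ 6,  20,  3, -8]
x^3 + 15*x^2 + 75*x + 125

The characteristic polynomial is χ_A(x) = (x + 5)^4, so the eigenvalues are known. The minimal polynomial is
  m_A(x) = Π_λ (x − λ)^{k_λ}
where k_λ is the size of the *largest* Jordan block for λ (equivalently, the smallest k with (A − λI)^k v = 0 for every generalised eigenvector v of λ).

  λ = -5: largest Jordan block has size 3, contributing (x + 5)^3

So m_A(x) = (x + 5)^3 = x^3 + 15*x^2 + 75*x + 125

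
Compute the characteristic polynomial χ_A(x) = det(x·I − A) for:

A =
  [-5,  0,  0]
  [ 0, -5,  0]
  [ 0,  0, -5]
x^3 + 15*x^2 + 75*x + 125

Expanding det(x·I − A) (e.g. by cofactor expansion or by noting that A is similar to its Jordan form J, which has the same characteristic polynomial as A) gives
  χ_A(x) = x^3 + 15*x^2 + 75*x + 125
which factors as (x + 5)^3. The eigenvalues (with algebraic multiplicities) are λ = -5 with multiplicity 3.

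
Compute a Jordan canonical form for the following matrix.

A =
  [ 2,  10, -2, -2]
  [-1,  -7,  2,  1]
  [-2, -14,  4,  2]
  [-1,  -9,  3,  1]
J_3(0) ⊕ J_1(0)

The characteristic polynomial is
  det(x·I − A) = x^4

Eigenvalues and multiplicities (the geometric multiplicity of λ is n − rank(A − λI), which equals the number of Jordan blocks for λ):
  λ = 0: algebraic multiplicity = 4, geometric multiplicity = 2

Determining the block sizes for each eigenvalue:
  λ = 0: with am = 4 and gm = 2, the partition is not yet determined (e.g. several partitions of 4 into 2 parts exist). Let N = A − (0)·I. Computing rank(N^1) = 2, rank(N^2) = 1, rank(N^3) = 0; the number of blocks of size ≥ j is rank(N^{j−1}) − rank(N^j), giving [2, 1, 1]. So we have 1 block(s) of size 3, 1 block(s) of size 1 → block sizes [3, 1]

Assembling the blocks gives a Jordan form
J =
  [0, 1, 0, 0]
  [0, 0, 1, 0]
  [0, 0, 0, 0]
  [0, 0, 0, 0]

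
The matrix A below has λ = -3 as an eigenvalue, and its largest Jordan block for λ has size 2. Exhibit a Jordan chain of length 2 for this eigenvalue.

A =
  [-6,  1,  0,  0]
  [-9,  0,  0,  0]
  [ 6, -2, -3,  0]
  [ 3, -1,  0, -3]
A Jordan chain for λ = -3 of length 2:
v_1 = (-3, -9, 6, 3)ᵀ
v_2 = (1, 0, 0, 0)ᵀ

Let N = A − (-3)·I. We want v_2 with N^2 v_2 = 0 but N^1 v_2 ≠ 0; then v_{j-1} := N · v_j for j = 2, …, 2.

Pick v_2 = (1, 0, 0, 0)ᵀ.
Then v_1 = N · v_2 = (-3, -9, 6, 3)ᵀ.

Sanity check: (A − (-3)·I) v_1 = (0, 0, 0, 0)ᵀ = 0. ✓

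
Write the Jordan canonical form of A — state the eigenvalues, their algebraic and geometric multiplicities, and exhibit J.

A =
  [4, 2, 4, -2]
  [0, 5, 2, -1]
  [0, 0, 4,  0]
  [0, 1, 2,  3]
J_2(4) ⊕ J_1(4) ⊕ J_1(4)

The characteristic polynomial is
  det(x·I − A) = x^4 - 16*x^3 + 96*x^2 - 256*x + 256 = (x - 4)^4

Eigenvalues and multiplicities (the geometric multiplicity of λ is n − rank(A − λI), which equals the number of Jordan blocks for λ):
  λ = 4: algebraic multiplicity = 4, geometric multiplicity = 3

Determining the block sizes for each eigenvalue:
  λ = 4: 3 blocks summing to 4 forces exactly one block of size 2 and the rest size 1 → block sizes [2, 1, 1]

Assembling the blocks gives a Jordan form
J =
  [4, 1, 0, 0]
  [0, 4, 0, 0]
  [0, 0, 4, 0]
  [0, 0, 0, 4]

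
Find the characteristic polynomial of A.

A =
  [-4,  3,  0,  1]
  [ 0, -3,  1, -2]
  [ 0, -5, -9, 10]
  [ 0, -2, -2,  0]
x^4 + 16*x^3 + 96*x^2 + 256*x + 256

Expanding det(x·I − A) (e.g. by cofactor expansion or by noting that A is similar to its Jordan form J, which has the same characteristic polynomial as A) gives
  χ_A(x) = x^4 + 16*x^3 + 96*x^2 + 256*x + 256
which factors as (x + 4)^4. The eigenvalues (with algebraic multiplicities) are λ = -4 with multiplicity 4.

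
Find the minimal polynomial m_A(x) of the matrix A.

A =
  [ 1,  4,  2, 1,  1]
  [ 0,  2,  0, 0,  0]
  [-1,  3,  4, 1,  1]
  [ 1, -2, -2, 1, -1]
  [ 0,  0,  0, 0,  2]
x^2 - 4*x + 4

The characteristic polynomial is χ_A(x) = (x - 2)^5, so the eigenvalues are known. The minimal polynomial is
  m_A(x) = Π_λ (x − λ)^{k_λ}
where k_λ is the size of the *largest* Jordan block for λ (equivalently, the smallest k with (A − λI)^k v = 0 for every generalised eigenvector v of λ).

  λ = 2: largest Jordan block has size 2, contributing (x − 2)^2

So m_A(x) = (x - 2)^2 = x^2 - 4*x + 4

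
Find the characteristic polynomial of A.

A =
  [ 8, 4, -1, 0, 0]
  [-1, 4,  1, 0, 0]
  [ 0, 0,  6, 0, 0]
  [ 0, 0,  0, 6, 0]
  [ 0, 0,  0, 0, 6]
x^5 - 30*x^4 + 360*x^3 - 2160*x^2 + 6480*x - 7776

Expanding det(x·I − A) (e.g. by cofactor expansion or by noting that A is similar to its Jordan form J, which has the same characteristic polynomial as A) gives
  χ_A(x) = x^5 - 30*x^4 + 360*x^3 - 2160*x^2 + 6480*x - 7776
which factors as (x - 6)^5. The eigenvalues (with algebraic multiplicities) are λ = 6 with multiplicity 5.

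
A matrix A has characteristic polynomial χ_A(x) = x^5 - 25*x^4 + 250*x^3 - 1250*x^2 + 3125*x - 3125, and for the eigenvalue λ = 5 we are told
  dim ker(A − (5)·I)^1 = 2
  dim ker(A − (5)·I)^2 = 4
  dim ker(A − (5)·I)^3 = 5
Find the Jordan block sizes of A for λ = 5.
Block sizes for λ = 5: [3, 2]

From the dimensions of kernels of powers, the number of Jordan blocks of size at least j is d_j − d_{j−1} where d_j = dim ker(N^j) (with d_0 = 0). Computing the differences gives [2, 2, 1].
The number of blocks of size exactly k is (#blocks of size ≥ k) − (#blocks of size ≥ k + 1), so the partition is: 1 block(s) of size 2, 1 block(s) of size 3.
In nonincreasing order the block sizes are [3, 2].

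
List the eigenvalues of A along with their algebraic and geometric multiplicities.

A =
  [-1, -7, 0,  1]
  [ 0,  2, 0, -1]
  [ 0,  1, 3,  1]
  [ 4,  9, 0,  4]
λ = 1: alg = 2, geom = 1; λ = 3: alg = 2, geom = 2

Step 1 — factor the characteristic polynomial to read off the algebraic multiplicities:
  χ_A(x) = (x - 3)^2*(x - 1)^2

Step 2 — compute geometric multiplicities via the rank-nullity identity g(λ) = n − rank(A − λI):
  rank(A − (1)·I) = 3, so dim ker(A − (1)·I) = n − 3 = 1
  rank(A − (3)·I) = 2, so dim ker(A − (3)·I) = n − 2 = 2

Summary:
  λ = 1: algebraic multiplicity = 2, geometric multiplicity = 1
  λ = 3: algebraic multiplicity = 2, geometric multiplicity = 2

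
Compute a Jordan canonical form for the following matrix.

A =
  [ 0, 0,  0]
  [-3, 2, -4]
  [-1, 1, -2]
J_3(0)

The characteristic polynomial is
  det(x·I − A) = x^3

Eigenvalues and multiplicities (the geometric multiplicity of λ is n − rank(A − λI), which equals the number of Jordan blocks for λ):
  λ = 0: algebraic multiplicity = 3, geometric multiplicity = 1

Determining the block sizes for each eigenvalue:
  λ = 0: one block (gm = 1), so the single block has size am = 3 → block sizes [3]

Assembling the blocks gives a Jordan form
J =
  [0, 1, 0]
  [0, 0, 1]
  [0, 0, 0]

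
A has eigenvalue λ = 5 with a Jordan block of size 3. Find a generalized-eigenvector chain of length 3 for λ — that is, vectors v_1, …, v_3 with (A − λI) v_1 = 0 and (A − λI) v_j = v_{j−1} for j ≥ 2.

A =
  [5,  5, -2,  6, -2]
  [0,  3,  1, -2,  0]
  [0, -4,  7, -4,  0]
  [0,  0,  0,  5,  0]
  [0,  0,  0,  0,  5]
A Jordan chain for λ = 5 of length 3:
v_1 = (-2, 0, 0, 0, 0)ᵀ
v_2 = (5, -2, -4, 0, 0)ᵀ
v_3 = (0, 1, 0, 0, 0)ᵀ

Let N = A − (5)·I. We want v_3 with N^3 v_3 = 0 but N^2 v_3 ≠ 0; then v_{j-1} := N · v_j for j = 3, …, 2.

Pick v_3 = (0, 1, 0, 0, 0)ᵀ.
Then v_2 = N · v_3 = (5, -2, -4, 0, 0)ᵀ.
Then v_1 = N · v_2 = (-2, 0, 0, 0, 0)ᵀ.

Sanity check: (A − (5)·I) v_1 = (0, 0, 0, 0, 0)ᵀ = 0. ✓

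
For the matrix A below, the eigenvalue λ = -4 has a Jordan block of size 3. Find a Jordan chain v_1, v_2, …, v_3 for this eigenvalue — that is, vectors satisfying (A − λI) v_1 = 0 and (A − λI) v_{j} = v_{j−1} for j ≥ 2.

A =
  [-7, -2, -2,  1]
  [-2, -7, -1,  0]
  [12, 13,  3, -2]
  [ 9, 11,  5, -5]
A Jordan chain for λ = -4 of length 3:
v_1 = (-2, 0, 4, 2)ᵀ
v_2 = (-3, -2, 12, 9)ᵀ
v_3 = (1, 0, 0, 0)ᵀ

Let N = A − (-4)·I. We want v_3 with N^3 v_3 = 0 but N^2 v_3 ≠ 0; then v_{j-1} := N · v_j for j = 3, …, 2.

Pick v_3 = (1, 0, 0, 0)ᵀ.
Then v_2 = N · v_3 = (-3, -2, 12, 9)ᵀ.
Then v_1 = N · v_2 = (-2, 0, 4, 2)ᵀ.

Sanity check: (A − (-4)·I) v_1 = (0, 0, 0, 0)ᵀ = 0. ✓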